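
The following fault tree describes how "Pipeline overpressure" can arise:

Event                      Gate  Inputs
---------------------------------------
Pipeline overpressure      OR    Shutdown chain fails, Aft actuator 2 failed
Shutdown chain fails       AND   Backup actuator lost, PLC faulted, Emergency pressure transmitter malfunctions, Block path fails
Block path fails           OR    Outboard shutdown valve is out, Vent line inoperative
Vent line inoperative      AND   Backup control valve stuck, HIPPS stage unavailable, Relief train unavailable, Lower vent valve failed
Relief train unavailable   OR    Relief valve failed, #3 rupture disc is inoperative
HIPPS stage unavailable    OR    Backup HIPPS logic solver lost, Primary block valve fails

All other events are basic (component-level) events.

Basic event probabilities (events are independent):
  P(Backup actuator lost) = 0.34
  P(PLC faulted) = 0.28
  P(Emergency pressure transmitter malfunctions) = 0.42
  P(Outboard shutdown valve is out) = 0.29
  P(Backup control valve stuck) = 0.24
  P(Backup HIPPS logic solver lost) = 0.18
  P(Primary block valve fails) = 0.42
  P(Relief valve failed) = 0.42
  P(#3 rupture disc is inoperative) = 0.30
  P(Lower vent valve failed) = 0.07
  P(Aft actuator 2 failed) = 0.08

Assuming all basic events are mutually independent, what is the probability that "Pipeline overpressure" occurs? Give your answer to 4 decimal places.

0.0908

P(HIPPS stage unavailable) [OR] = 1 − (1−0.18) × (1−0.42) = 0.524400
P(Relief train unavailable) [OR] = 1 − (1−0.42) × (1−0.30) = 0.594000
P(Vent line inoperative) [AND] = 0.24 × 0.524400 × 0.594000 × 0.07 = 0.005233
P(Block path fails) [OR] = 1 − (1−0.29) × (1−0.005233) = 0.293715
P(Shutdown chain fails) [AND] = 0.34 × 0.28 × 0.42 × 0.293715 = 0.011744
P(Pipeline overpressure) [OR] = 1 − (1−0.011744) × (1−0.08) = 0.090804
Rounded to 4 decimal places: P(Pipeline overpressure) ≈ 0.0908.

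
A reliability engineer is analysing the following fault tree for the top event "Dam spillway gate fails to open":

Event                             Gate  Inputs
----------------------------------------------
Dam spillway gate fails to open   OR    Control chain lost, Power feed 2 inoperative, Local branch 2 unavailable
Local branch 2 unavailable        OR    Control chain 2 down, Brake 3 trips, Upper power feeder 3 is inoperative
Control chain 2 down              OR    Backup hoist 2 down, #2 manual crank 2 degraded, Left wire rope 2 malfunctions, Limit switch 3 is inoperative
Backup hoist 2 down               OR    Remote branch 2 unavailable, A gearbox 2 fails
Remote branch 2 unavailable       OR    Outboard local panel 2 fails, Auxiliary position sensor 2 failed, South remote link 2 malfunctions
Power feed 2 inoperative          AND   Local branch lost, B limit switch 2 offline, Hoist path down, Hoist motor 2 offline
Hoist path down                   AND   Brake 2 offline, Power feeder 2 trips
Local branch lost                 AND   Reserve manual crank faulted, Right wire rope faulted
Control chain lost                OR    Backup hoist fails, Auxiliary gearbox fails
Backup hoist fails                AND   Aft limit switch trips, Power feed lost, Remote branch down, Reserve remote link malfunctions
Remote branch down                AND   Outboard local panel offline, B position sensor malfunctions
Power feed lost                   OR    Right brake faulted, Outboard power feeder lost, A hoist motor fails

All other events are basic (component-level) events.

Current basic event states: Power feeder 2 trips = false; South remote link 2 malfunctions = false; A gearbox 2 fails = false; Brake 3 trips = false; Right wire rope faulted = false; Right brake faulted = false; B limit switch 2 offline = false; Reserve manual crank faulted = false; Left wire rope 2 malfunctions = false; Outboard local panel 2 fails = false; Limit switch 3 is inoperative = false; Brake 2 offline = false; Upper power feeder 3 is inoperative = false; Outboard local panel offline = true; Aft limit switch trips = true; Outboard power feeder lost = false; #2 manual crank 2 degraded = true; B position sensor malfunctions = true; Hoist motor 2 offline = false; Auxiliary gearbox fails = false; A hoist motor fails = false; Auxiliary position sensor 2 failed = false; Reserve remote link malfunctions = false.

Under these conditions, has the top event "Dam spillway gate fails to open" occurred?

Power feed lost [OR]: Right brake faulted=not, Outboard power feeder lost=not, A hoist motor fails=not → no input occurs → does not occur.
Remote branch down [AND]: Outboard local panel offline=occurs, B position sensor malfunctions=occurs → all inputs occur → occurs.
Backup hoist fails [AND]: Aft limit switch trips=occurs, Power feed lost=not, Remote branch down=occurs, Reserve remote link malfunctions=not → not all inputs occur → does not occur.
Control chain lost [OR]: Backup hoist fails=not, Auxiliary gearbox fails=not → no input occurs → does not occur.
Local branch lost [AND]: Reserve manual crank faulted=not, Right wire rope faulted=not → not all inputs occur → does not occur.
Hoist path down [AND]: Brake 2 offline=not, Power feeder 2 trips=not → not all inputs occur → does not occur.
Power feed 2 inoperative [AND]: Local branch lost=not, B limit switch 2 offline=not, Hoist path down=not, Hoist motor 2 offline=not → not all inputs occur → does not occur.
Remote branch 2 unavailable [OR]: Outboard local panel 2 fails=not, Auxiliary position sensor 2 failed=not, South remote link 2 malfunctions=not → no input occurs → does not occur.
Backup hoist 2 down [OR]: Remote branch 2 unavailable=not, A gearbox 2 fails=not → no input occurs → does not occur.
Control chain 2 down [OR]: Backup hoist 2 down=not, #2 manual crank 2 degraded=occurs, Left wire rope 2 malfunctions=not, Limit switch 3 is inoperative=not → at least one input occurs → occurs.
Local branch 2 unavailable [OR]: Control chain 2 down=occurs, Brake 3 trips=not, Upper power feeder 3 is inoperative=not → at least one input occurs → occurs.
Dam spillway gate fails to open [OR]: Control chain lost=not, Power feed 2 inoperative=not, Local branch 2 unavailable=occurs → at least one input occurs → occurs.

Yes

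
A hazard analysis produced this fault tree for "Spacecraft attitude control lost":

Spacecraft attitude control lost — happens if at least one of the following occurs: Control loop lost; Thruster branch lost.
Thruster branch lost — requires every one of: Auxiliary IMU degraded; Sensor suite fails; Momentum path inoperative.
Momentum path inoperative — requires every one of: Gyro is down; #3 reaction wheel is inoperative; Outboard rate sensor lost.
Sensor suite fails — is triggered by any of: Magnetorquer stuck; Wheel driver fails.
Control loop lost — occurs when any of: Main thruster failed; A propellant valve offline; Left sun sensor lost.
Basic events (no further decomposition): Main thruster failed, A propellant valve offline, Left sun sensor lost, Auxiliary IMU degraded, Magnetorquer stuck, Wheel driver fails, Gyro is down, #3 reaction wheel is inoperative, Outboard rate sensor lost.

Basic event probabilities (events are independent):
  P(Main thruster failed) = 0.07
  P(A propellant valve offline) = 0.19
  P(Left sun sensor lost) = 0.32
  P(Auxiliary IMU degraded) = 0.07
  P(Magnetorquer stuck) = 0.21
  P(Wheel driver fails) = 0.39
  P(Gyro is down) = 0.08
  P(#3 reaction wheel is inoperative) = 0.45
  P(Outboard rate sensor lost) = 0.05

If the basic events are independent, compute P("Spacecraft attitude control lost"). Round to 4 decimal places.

P(Control loop lost) [OR] = 1 − (1−0.07) × (1−0.19) × (1−0.32) = 0.487756
P(Sensor suite fails) [OR] = 1 − (1−0.21) × (1−0.39) = 0.518100
P(Momentum path inoperative) [AND] = 0.08 × 0.45 × 0.05 = 0.001800
P(Thruster branch lost) [AND] = 0.07 × 0.518100 × 0.001800 = 0.000065
P(Spacecraft attitude control lost) [OR] = 1 − (1−0.487756) × (1−0.000065) = 0.487789
Rounded to 4 decimal places: P(Spacecraft attitude control lost) ≈ 0.4878.

0.4878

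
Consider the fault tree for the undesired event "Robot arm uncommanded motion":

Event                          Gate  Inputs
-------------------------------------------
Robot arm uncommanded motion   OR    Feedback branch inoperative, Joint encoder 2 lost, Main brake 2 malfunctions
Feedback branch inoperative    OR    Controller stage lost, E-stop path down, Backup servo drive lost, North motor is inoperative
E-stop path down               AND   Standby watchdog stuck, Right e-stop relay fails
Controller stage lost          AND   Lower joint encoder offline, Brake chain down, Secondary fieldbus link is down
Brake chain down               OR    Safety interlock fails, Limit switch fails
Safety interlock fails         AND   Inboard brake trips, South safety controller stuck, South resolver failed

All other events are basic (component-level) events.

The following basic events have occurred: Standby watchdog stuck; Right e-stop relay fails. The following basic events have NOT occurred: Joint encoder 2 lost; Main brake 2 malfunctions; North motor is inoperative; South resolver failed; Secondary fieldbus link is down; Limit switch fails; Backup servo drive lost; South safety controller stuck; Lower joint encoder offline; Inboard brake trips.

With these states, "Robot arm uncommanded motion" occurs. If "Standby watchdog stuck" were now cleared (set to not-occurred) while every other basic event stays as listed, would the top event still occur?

Counterfactual: set "Standby watchdog stuck" to not occurred.
Safety interlock fails [AND]: Inboard brake trips=not, South safety controller stuck=not, South resolver failed=not → not all inputs occur → does not occur.
Brake chain down [OR]: Safety interlock fails=not, Limit switch fails=not → no input occurs → does not occur.
Controller stage lost [AND]: Lower joint encoder offline=not, Brake chain down=not, Secondary fieldbus link is down=not → not all inputs occur → does not occur.
E-stop path down [AND]: Standby watchdog stuck=not, Right e-stop relay fails=occurs → not all inputs occur → does not occur.
Feedback branch inoperative [OR]: Controller stage lost=not, E-stop path down=not, Backup servo drive lost=not, North motor is inoperative=not → no input occurs → does not occur.
Robot arm uncommanded motion [OR]: Feedback branch inoperative=not, Joint encoder 2 lost=not, Main brake 2 malfunctions=not → no input occurs → does not occur.

No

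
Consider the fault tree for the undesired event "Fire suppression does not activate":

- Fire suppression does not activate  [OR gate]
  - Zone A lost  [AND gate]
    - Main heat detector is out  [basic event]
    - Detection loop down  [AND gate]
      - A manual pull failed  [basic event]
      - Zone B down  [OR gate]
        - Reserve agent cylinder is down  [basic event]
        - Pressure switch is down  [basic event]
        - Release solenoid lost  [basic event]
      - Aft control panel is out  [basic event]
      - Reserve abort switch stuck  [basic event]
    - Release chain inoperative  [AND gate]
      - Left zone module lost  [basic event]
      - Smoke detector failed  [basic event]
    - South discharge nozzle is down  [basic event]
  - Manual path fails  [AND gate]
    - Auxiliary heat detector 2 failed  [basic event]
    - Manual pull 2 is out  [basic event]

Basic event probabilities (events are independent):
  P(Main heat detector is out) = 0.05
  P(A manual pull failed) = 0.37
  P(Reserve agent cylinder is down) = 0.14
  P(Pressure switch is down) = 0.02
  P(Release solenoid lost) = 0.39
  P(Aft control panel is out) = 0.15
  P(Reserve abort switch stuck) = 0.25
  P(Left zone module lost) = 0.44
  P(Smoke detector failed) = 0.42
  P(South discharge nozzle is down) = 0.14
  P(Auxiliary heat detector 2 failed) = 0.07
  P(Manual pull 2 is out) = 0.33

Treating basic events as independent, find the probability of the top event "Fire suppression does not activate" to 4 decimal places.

P(Zone B down) [OR] = 1 − (1−0.14) × (1−0.02) × (1−0.39) = 0.485892
P(Detection loop down) [AND] = 0.37 × 0.485892 × 0.15 × 0.25 = 0.006742
P(Release chain inoperative) [AND] = 0.44 × 0.42 = 0.184800
P(Zone A lost) [AND] = 0.05 × 0.006742 × 0.184800 × 0.14 = 0.000009
P(Manual path fails) [AND] = 0.07 × 0.33 = 0.023100
P(Fire suppression does not activate) [OR] = 1 − (1−0.000009) × (1−0.023100) = 0.023109
Rounded to 4 decimal places: P(Fire suppression does not activate) ≈ 0.0231.

0.0231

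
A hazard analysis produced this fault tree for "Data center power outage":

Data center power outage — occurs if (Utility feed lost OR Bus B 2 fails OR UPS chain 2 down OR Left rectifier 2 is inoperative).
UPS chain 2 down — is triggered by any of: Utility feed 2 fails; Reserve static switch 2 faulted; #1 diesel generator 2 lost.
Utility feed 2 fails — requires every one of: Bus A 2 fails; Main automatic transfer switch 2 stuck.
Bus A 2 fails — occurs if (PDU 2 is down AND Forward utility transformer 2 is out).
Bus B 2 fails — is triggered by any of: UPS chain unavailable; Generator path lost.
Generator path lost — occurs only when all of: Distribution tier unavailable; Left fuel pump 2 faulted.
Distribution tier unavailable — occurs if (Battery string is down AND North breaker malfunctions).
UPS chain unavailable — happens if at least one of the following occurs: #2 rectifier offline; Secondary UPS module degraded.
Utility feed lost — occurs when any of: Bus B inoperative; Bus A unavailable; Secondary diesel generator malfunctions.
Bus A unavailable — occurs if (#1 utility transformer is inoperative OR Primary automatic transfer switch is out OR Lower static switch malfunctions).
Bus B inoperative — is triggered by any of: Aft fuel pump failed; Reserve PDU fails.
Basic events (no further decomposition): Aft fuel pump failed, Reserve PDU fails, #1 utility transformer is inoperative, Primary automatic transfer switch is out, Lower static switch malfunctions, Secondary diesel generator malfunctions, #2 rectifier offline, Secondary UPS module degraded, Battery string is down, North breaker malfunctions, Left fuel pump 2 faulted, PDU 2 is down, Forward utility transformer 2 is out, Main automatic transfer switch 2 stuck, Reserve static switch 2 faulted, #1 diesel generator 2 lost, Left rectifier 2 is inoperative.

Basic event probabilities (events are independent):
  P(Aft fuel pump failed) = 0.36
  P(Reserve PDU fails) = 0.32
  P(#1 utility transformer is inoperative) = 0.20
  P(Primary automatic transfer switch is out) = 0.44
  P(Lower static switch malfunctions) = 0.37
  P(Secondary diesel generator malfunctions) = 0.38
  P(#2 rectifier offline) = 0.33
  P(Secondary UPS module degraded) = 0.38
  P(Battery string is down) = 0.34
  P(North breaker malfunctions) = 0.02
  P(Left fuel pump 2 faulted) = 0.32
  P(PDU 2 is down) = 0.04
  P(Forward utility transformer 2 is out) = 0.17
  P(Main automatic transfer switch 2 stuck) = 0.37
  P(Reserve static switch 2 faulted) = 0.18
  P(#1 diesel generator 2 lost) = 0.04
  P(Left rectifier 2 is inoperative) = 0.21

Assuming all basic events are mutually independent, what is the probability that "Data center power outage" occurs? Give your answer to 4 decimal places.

P(Bus B inoperative) [OR] = 1 − (1−0.36) × (1−0.32) = 0.564800
P(Bus A unavailable) [OR] = 1 − (1−0.20) × (1−0.44) × (1−0.37) = 0.717760
P(Utility feed lost) [OR] = 1 − (1−0.564800) × (1−0.717760) × (1−0.38) = 0.923845
P(UPS chain unavailable) [OR] = 1 − (1−0.33) × (1−0.38) = 0.584600
P(Distribution tier unavailable) [AND] = 0.34 × 0.02 = 0.006800
P(Generator path lost) [AND] = 0.006800 × 0.32 = 0.002176
P(Bus B 2 fails) [OR] = 1 − (1−0.584600) × (1−0.002176) = 0.585504
P(Bus A 2 fails) [AND] = 0.04 × 0.17 = 0.006800
P(Utility feed 2 fails) [AND] = 0.006800 × 0.37 = 0.002516
P(UPS chain 2 down) [OR] = 1 − (1−0.002516) × (1−0.18) × (1−0.04) = 0.214781
P(Data center power outage) [OR] = 1 − (1−0.923845) × (1−0.585504) × (1−0.214781) × (1−0.21) = 0.980419
Rounded to 4 decimal places: P(Data center power outage) ≈ 0.9804.

0.9804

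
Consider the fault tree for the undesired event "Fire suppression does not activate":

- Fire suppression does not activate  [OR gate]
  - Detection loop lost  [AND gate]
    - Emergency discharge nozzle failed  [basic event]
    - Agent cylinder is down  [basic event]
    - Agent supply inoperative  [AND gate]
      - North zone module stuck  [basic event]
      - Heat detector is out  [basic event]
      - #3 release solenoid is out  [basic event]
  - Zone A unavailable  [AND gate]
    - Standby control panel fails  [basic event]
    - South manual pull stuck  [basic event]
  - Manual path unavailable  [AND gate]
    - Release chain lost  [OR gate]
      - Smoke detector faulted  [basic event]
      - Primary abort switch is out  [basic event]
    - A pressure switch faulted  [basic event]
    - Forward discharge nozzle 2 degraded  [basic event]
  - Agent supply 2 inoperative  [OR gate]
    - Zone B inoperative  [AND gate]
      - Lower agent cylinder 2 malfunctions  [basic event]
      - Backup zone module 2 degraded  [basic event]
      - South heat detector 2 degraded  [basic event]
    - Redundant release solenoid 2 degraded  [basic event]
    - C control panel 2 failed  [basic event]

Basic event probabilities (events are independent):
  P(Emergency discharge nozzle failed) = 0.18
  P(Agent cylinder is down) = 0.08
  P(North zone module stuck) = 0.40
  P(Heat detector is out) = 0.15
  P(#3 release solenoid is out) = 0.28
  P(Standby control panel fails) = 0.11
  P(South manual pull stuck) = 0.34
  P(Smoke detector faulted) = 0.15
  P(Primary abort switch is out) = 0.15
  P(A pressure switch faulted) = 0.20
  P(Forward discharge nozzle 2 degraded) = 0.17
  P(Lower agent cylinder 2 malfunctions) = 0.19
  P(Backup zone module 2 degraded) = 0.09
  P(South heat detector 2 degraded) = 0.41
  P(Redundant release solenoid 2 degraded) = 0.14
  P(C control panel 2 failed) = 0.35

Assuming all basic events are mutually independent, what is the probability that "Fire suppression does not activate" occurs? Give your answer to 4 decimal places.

0.4708

P(Agent supply inoperative) [AND] = 0.40 × 0.15 × 0.28 = 0.016800
P(Detection loop lost) [AND] = 0.18 × 0.08 × 0.016800 = 0.000242
P(Zone A unavailable) [AND] = 0.11 × 0.34 = 0.037400
P(Release chain lost) [OR] = 1 − (1−0.15) × (1−0.15) = 0.277500
P(Manual path unavailable) [AND] = 0.277500 × 0.20 × 0.17 = 0.009435
P(Zone B inoperative) [AND] = 0.19 × 0.09 × 0.41 = 0.007011
P(Agent supply 2 inoperative) [OR] = 1 − (1−0.007011) × (1−0.14) × (1−0.35) = 0.444919
P(Fire suppression does not activate) [OR] = 1 − (1−0.000242) × (1−0.037400) × (1−0.009435) × (1−0.444919) = 0.470848
Rounded to 4 decimal places: P(Fire suppression does not activate) ≈ 0.4708.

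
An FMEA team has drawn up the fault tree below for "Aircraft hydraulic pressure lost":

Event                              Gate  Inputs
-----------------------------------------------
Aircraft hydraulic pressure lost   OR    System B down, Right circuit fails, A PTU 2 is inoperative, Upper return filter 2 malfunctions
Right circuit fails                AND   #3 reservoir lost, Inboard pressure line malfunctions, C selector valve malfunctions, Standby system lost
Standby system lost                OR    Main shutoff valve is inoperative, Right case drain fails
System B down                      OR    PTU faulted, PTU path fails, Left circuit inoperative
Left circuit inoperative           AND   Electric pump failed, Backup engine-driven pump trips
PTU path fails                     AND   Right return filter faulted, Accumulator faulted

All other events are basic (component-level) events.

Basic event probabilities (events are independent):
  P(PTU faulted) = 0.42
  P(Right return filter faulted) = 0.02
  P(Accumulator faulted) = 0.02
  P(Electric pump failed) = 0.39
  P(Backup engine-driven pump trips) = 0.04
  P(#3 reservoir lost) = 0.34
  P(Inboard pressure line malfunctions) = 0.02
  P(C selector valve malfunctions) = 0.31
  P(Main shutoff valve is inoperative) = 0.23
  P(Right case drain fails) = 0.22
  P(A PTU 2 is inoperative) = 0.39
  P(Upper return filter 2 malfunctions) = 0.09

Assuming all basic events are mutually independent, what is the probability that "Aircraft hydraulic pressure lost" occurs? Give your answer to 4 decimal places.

0.6835

P(PTU path fails) [AND] = 0.02 × 0.02 = 0.000400
P(Left circuit inoperative) [AND] = 0.39 × 0.04 = 0.015600
P(System B down) [OR] = 1 − (1−0.42) × (1−0.000400) × (1−0.015600) = 0.429276
P(Standby system lost) [OR] = 1 − (1−0.23) × (1−0.22) = 0.399400
P(Right circuit fails) [AND] = 0.34 × 0.02 × 0.31 × 0.399400 = 0.000842
P(Aircraft hydraulic pressure lost) [OR] = 1 − (1−0.429276) × (1−0.000842) × (1−0.39) × (1−0.09) = 0.683458
Rounded to 4 decimal places: P(Aircraft hydraulic pressure lost) ≈ 0.6835.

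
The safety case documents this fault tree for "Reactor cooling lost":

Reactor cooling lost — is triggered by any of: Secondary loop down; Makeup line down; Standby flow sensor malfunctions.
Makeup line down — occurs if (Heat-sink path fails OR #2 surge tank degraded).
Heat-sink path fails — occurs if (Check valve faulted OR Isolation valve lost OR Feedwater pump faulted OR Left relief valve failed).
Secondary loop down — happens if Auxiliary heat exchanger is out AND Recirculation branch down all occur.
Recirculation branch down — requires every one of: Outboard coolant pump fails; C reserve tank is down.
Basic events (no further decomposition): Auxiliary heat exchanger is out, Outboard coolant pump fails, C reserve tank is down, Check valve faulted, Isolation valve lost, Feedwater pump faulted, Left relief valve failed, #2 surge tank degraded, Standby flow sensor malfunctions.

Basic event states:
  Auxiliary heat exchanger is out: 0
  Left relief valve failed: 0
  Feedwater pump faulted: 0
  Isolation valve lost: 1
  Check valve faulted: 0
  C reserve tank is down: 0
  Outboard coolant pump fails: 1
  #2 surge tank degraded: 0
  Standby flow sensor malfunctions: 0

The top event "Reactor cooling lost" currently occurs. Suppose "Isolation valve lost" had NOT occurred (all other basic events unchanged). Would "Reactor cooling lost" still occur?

No

Counterfactual: set "Isolation valve lost" to not occurred.
Recirculation branch down [AND]: Outboard coolant pump fails=occurs, C reserve tank is down=not → not all inputs occur → does not occur.
Secondary loop down [AND]: Auxiliary heat exchanger is out=not, Recirculation branch down=not → not all inputs occur → does not occur.
Heat-sink path fails [OR]: Check valve faulted=not, Isolation valve lost=not, Feedwater pump faulted=not, Left relief valve failed=not → no input occurs → does not occur.
Makeup line down [OR]: Heat-sink path fails=not, #2 surge tank degraded=not → no input occurs → does not occur.
Reactor cooling lost [OR]: Secondary loop down=not, Makeup line down=not, Standby flow sensor malfunctions=not → no input occurs → does not occur.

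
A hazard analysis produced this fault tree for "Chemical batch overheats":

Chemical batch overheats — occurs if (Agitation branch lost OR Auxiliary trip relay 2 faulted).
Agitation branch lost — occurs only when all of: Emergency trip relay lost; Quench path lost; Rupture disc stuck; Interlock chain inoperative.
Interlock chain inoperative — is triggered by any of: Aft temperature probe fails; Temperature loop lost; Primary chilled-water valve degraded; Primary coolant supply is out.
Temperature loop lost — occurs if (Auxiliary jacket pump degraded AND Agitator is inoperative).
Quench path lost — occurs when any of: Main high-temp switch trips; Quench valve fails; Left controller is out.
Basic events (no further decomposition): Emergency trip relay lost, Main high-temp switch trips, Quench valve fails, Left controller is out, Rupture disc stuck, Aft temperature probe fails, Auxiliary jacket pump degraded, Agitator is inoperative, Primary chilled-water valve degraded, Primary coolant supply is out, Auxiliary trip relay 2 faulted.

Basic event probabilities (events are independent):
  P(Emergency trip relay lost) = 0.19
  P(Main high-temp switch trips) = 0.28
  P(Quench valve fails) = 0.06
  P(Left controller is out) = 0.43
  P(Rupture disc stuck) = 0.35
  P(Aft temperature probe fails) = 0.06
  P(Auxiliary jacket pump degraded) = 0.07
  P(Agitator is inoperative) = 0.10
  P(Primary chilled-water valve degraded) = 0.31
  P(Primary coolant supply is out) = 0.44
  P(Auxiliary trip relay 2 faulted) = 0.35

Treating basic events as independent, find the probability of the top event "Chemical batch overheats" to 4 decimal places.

P(Quench path lost) [OR] = 1 − (1−0.28) × (1−0.06) × (1−0.43) = 0.614224
P(Temperature loop lost) [AND] = 0.07 × 0.10 = 0.007000
P(Interlock chain inoperative) [OR] = 1 − (1−0.06) × (1−0.007000) × (1−0.31) × (1−0.44) = 0.639327
P(Agitation branch lost) [AND] = 0.19 × 0.614224 × 0.35 × 0.639327 = 0.026114
P(Chemical batch overheats) [OR] = 1 − (1−0.026114) × (1−0.35) = 0.366974
Rounded to 4 decimal places: P(Chemical batch overheats) ≈ 0.3670.

0.3670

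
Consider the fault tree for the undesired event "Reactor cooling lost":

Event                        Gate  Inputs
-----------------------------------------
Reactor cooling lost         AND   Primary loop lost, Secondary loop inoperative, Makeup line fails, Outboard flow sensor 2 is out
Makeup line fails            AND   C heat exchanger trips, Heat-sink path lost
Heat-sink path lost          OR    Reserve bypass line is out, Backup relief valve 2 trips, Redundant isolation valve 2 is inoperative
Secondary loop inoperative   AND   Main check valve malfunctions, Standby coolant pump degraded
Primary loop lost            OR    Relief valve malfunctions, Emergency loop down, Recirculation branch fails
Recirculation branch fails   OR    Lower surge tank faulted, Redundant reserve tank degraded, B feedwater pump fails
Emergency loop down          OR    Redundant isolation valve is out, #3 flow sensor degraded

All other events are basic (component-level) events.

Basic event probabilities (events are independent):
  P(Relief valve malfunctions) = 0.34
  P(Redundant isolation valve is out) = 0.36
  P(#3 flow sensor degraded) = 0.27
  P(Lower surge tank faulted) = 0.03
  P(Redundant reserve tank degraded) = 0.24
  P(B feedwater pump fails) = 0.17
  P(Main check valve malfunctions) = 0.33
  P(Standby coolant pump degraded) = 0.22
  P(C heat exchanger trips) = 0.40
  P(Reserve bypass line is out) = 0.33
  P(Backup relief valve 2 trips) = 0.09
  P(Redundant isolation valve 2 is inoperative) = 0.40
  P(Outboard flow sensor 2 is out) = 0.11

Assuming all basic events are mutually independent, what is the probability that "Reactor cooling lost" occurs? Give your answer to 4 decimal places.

P(Emergency loop down) [OR] = 1 − (1−0.36) × (1−0.27) = 0.532800
P(Recirculation branch fails) [OR] = 1 − (1−0.03) × (1−0.24) × (1−0.17) = 0.388124
P(Primary loop lost) [OR] = 1 − (1−0.34) × (1−0.532800) × (1−0.388124) = 0.811327
P(Secondary loop inoperative) [AND] = 0.33 × 0.22 = 0.072600
P(Heat-sink path lost) [OR] = 1 − (1−0.33) × (1−0.09) × (1−0.40) = 0.634180
P(Makeup line fails) [AND] = 0.40 × 0.634180 = 0.253672
P(Reactor cooling lost) [AND] = 0.811327 × 0.072600 × 0.253672 × 0.11 = 0.001644
Rounded to 4 decimal places: P(Reactor cooling lost) ≈ 0.0016.

0.0016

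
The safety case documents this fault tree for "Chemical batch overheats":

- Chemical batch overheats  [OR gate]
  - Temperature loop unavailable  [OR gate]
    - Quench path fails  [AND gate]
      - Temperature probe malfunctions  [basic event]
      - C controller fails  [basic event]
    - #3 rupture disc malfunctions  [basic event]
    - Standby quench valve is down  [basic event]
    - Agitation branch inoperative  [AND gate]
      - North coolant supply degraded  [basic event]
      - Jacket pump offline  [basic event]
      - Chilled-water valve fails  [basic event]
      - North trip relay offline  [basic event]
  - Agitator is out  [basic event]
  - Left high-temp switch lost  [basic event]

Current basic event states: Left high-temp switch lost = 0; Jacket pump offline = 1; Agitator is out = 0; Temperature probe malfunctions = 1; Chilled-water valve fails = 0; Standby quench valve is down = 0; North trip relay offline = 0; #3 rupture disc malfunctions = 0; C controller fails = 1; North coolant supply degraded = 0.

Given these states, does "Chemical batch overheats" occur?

Yes

Quench path fails [AND]: Temperature probe malfunctions=occurs, C controller fails=occurs → all inputs occur → occurs.
Agitation branch inoperative [AND]: North coolant supply degraded=not, Jacket pump offline=occurs, Chilled-water valve fails=not, North trip relay offline=not → not all inputs occur → does not occur.
Temperature loop unavailable [OR]: Quench path fails=occurs, #3 rupture disc malfunctions=not, Standby quench valve is down=not, Agitation branch inoperative=not → at least one input occurs → occurs.
Chemical batch overheats [OR]: Temperature loop unavailable=occurs, Agitator is out=not, Left high-temp switch lost=not → at least one input occurs → occurs.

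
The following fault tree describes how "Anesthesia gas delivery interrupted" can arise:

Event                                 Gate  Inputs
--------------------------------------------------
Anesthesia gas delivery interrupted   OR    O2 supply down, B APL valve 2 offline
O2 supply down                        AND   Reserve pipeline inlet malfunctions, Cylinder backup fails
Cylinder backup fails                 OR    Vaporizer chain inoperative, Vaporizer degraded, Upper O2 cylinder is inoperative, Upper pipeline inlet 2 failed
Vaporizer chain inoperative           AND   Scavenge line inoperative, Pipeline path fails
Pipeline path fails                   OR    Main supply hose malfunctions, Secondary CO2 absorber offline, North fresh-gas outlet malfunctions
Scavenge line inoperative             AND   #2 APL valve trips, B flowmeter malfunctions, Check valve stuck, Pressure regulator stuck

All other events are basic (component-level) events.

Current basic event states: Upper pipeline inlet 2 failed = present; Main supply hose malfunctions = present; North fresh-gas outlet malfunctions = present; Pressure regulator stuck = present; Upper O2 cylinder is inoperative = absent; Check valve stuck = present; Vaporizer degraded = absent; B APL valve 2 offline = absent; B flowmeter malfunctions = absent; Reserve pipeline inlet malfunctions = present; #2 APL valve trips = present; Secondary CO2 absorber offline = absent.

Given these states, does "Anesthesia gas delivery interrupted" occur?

Yes

Scavenge line inoperative [AND]: #2 APL valve trips=occurs, B flowmeter malfunctions=not, Check valve stuck=occurs, Pressure regulator stuck=occurs → not all inputs occur → does not occur.
Pipeline path fails [OR]: Main supply hose malfunctions=occurs, Secondary CO2 absorber offline=not, North fresh-gas outlet malfunctions=occurs → at least one input occurs → occurs.
Vaporizer chain inoperative [AND]: Scavenge line inoperative=not, Pipeline path fails=occurs → not all inputs occur → does not occur.
Cylinder backup fails [OR]: Vaporizer chain inoperative=not, Vaporizer degraded=not, Upper O2 cylinder is inoperative=not, Upper pipeline inlet 2 failed=occurs → at least one input occurs → occurs.
O2 supply down [AND]: Reserve pipeline inlet malfunctions=occurs, Cylinder backup fails=occurs → all inputs occur → occurs.
Anesthesia gas delivery interrupted [OR]: O2 supply down=occurs, B APL valve 2 offline=not → at least one input occurs → occurs.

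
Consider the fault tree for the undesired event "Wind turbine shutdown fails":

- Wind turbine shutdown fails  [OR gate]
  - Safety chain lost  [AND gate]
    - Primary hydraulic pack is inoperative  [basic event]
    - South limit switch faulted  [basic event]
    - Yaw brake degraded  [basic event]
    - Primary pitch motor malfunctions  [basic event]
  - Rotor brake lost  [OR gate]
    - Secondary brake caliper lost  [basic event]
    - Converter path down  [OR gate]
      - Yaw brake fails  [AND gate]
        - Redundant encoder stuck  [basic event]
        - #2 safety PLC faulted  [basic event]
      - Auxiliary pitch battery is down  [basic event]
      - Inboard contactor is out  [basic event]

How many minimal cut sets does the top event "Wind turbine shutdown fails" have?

Safety chain lost [AND]: one cut set from each child combined → 1 × 1 × 1 × 1 = 1 cut set(s).
Yaw brake fails [AND]: one cut set from each child combined → 1 × 1 = 1 cut set(s).
Converter path down [OR]: union of children's cut sets → 3 cut set(s).
Rotor brake lost [OR]: union of children's cut sets → 4 cut set(s).
Wind turbine shutdown fails [OR]: union of children's cut sets → 5 cut set(s).
Minimal cut sets: {Primary hydraulic pack is inoperative, Primary pitch motor malfunctions, South limit switch faulted, Yaw brake degraded}; {Secondary brake caliper lost}; {#2 safety PLC faulted, Redundant encoder stuck}; {Auxiliary pitch battery is down}; {Inboard contactor is out}.

5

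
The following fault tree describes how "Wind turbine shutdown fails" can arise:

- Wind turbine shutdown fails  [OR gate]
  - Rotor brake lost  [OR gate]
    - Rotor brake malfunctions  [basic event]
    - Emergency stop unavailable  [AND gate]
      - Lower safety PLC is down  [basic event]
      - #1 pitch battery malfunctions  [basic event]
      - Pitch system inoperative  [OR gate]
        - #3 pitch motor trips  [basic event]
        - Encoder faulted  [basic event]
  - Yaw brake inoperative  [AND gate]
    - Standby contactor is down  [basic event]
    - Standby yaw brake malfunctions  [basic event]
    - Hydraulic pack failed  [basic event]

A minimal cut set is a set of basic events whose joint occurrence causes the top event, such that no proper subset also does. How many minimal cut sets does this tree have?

4

Pitch system inoperative [OR]: union of children's cut sets → 2 cut set(s).
Emergency stop unavailable [AND]: one cut set from each child combined → 1 × 1 × 2 = 2 cut set(s).
Rotor brake lost [OR]: union of children's cut sets → 3 cut set(s).
Yaw brake inoperative [AND]: one cut set from each child combined → 1 × 1 × 1 = 1 cut set(s).
Wind turbine shutdown fails [OR]: union of children's cut sets → 4 cut set(s).
Minimal cut sets: {Rotor brake malfunctions}; {#1 pitch battery malfunctions, #3 pitch motor trips, Lower safety PLC is down}; {#1 pitch battery malfunctions, Encoder faulted, Lower safety PLC is down}; {Hydraulic pack failed, Standby contactor is down, Standby yaw brake malfunctions}.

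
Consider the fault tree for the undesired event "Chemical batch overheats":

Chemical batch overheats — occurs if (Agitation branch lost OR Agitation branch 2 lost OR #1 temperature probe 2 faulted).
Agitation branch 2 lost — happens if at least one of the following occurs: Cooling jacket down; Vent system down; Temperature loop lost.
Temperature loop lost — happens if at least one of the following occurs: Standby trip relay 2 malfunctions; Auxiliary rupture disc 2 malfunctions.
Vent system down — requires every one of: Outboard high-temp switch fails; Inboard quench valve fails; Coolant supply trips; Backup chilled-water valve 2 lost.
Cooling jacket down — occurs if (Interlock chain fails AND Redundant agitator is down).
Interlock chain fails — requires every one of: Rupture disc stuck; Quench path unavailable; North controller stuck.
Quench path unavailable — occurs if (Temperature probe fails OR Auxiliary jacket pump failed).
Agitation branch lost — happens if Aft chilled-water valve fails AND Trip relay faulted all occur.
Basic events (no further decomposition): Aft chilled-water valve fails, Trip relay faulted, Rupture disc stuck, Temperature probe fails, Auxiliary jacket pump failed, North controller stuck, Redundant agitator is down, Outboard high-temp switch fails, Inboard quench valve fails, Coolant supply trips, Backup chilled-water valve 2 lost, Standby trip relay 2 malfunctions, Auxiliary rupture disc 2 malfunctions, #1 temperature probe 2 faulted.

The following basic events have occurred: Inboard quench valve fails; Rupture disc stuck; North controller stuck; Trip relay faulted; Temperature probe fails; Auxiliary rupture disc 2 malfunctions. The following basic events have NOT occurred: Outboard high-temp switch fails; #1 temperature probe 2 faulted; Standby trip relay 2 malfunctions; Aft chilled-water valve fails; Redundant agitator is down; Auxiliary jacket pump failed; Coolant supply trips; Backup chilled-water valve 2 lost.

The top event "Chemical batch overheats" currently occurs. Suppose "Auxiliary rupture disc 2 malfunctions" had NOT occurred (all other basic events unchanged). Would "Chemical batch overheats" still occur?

No

Counterfactual: set "Auxiliary rupture disc 2 malfunctions" to not occurred.
Agitation branch lost [AND]: Aft chilled-water valve fails=not, Trip relay faulted=occurs → not all inputs occur → does not occur.
Quench path unavailable [OR]: Temperature probe fails=occurs, Auxiliary jacket pump failed=not → at least one input occurs → occurs.
Interlock chain fails [AND]: Rupture disc stuck=occurs, Quench path unavailable=occurs, North controller stuck=occurs → all inputs occur → occurs.
Cooling jacket down [AND]: Interlock chain fails=occurs, Redundant agitator is down=not → not all inputs occur → does not occur.
Vent system down [AND]: Outboard high-temp switch fails=not, Inboard quench valve fails=occurs, Coolant supply trips=not, Backup chilled-water valve 2 lost=not → not all inputs occur → does not occur.
Temperature loop lost [OR]: Standby trip relay 2 malfunctions=not, Auxiliary rupture disc 2 malfunctions=not → no input occurs → does not occur.
Agitation branch 2 lost [OR]: Cooling jacket down=not, Vent system down=not, Temperature loop lost=not → no input occurs → does not occur.
Chemical batch overheats [OR]: Agitation branch lost=not, Agitation branch 2 lost=not, #1 temperature probe 2 faulted=not → no input occurs → does not occur.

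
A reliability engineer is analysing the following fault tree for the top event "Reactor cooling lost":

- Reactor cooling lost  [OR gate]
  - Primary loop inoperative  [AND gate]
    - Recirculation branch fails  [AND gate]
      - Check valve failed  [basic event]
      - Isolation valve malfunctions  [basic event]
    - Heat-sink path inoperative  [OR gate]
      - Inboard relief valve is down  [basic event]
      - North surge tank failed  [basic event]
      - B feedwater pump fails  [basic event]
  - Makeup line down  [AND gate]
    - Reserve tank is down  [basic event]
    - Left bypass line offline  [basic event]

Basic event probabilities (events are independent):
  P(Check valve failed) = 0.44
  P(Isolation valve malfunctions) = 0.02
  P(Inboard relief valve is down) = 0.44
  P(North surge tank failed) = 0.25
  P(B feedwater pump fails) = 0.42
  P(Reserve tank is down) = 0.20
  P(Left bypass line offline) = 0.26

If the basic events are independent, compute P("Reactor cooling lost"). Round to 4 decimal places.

P(Recirculation branch fails) [AND] = 0.44 × 0.02 = 0.008800
P(Heat-sink path inoperative) [OR] = 1 − (1−0.44) × (1−0.25) × (1−0.42) = 0.756400
P(Primary loop inoperative) [AND] = 0.008800 × 0.756400 = 0.006656
P(Makeup line down) [AND] = 0.20 × 0.26 = 0.052000
P(Reactor cooling lost) [OR] = 1 − (1−0.006656) × (1−0.052000) = 0.058310
Rounded to 4 decimal places: P(Reactor cooling lost) ≈ 0.0583.

0.0583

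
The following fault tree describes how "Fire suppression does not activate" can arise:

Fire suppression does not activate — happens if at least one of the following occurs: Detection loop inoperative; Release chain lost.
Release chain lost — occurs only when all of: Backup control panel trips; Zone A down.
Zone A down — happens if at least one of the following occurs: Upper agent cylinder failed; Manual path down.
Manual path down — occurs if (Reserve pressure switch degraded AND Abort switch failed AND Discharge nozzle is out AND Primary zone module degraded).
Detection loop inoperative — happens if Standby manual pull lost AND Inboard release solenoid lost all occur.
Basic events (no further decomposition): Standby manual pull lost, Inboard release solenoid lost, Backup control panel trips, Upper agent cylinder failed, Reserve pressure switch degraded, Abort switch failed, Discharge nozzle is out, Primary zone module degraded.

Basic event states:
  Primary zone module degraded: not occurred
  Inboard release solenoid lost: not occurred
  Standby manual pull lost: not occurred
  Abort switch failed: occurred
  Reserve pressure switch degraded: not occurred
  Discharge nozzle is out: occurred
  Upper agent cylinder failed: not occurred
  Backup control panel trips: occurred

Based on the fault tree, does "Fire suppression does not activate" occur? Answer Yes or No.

No

Detection loop inoperative [AND]: Standby manual pull lost=not, Inboard release solenoid lost=not → not all inputs occur → does not occur.
Manual path down [AND]: Reserve pressure switch degraded=not, Abort switch failed=occurs, Discharge nozzle is out=occurs, Primary zone module degraded=not → not all inputs occur → does not occur.
Zone A down [OR]: Upper agent cylinder failed=not, Manual path down=not → no input occurs → does not occur.
Release chain lost [AND]: Backup control panel trips=occurs, Zone A down=not → not all inputs occur → does not occur.
Fire suppression does not activate [OR]: Detection loop inoperative=not, Release chain lost=not → no input occurs → does not occur.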